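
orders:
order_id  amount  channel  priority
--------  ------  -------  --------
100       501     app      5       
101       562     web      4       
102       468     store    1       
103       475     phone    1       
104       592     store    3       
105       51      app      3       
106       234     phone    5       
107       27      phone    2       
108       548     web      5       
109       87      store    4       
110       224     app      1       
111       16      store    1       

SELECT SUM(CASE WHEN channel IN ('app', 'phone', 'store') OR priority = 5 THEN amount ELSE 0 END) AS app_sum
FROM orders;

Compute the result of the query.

3223

order_id=100: ✓ → 501
order_id=101: ✗
order_id=102: ✓ → 468
order_id=103: ✓ → 475
order_id=104: ✓ → 592
order_id=105: ✓ → 51
order_id=106: ✓ → 234
order_id=107: ✓ → 27
order_id=108: ✓ → 548
order_id=109: ✓ → 87
order_id=110: ✓ → 224
order_id=111: ✓ → 16
app_sum = 501 + 468 + 475 + 592 + 51 + 234 + 27 + 548 + 87 + 224 + 16 = 3223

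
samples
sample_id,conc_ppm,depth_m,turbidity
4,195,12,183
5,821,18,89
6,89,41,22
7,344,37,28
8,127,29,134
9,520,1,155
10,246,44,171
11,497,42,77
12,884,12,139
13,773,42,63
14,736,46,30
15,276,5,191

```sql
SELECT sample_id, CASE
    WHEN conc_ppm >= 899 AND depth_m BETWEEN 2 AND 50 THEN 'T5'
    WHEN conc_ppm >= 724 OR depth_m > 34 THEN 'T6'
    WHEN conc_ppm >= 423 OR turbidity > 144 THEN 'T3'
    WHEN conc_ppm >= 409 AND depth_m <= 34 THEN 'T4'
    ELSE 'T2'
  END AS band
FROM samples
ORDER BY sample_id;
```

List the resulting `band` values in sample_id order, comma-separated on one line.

sample_id=4: conc_ppm >= 423 OR turbidity > 144 → T3
sample_id=5: conc_ppm >= 724 OR depth_m > 34 → T6
sample_id=6: conc_ppm >= 724 OR depth_m > 34 → T6
sample_id=7: conc_ppm >= 724 OR depth_m > 34 → T6
sample_id=8: ELSE → T2
sample_id=9: conc_ppm >= 423 OR turbidity > 144 → T3
sample_id=10: conc_ppm >= 724 OR depth_m > 34 → T6
sample_id=11: conc_ppm >= 724 OR depth_m > 34 → T6
sample_id=12: conc_ppm >= 724 OR depth_m > 34 → T6
sample_id=13: conc_ppm >= 724 OR depth_m > 34 → T6
sample_id=14: conc_ppm >= 724 OR depth_m > 34 → T6
sample_id=15: conc_ppm >= 423 OR turbidity > 144 → T3

T3, T6, T6, T6, T2, T3, T6, T6, T6, T6, T6, T3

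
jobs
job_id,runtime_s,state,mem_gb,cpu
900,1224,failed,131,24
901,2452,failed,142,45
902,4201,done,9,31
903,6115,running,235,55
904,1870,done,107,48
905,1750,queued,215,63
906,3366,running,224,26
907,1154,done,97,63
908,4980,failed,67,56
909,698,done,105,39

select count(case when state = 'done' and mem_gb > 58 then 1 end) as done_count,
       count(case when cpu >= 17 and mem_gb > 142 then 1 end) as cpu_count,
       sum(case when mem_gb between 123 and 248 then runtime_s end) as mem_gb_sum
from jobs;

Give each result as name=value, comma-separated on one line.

[done_count: state = 'done' and mem_gb > 58]
job_id=900: ✗
job_id=901: ✗
job_id=902: ✗
job_id=903: ✗
job_id=904: ✓ → 1
job_id=905: ✗
job_id=906: ✗
job_id=907: ✓ → 1
job_id=908: ✗
job_id=909: ✓ → 1
done_count = COUNT(1, 1, 1) = 3
—
[cpu_count: cpu >= 17 and mem_gb > 142]
job_id=900: ✗
job_id=901: ✗
job_id=902: ✗
job_id=903: ✓ → 1
job_id=904: ✗
job_id=905: ✓ → 1
job_id=906: ✓ → 1
job_id=907: ✗
job_id=908: ✗
job_id=909: ✗
cpu_count = COUNT(1, 1, 1) = 3
—
[mem_gb_sum: mem_gb between 123 and 248]
job_id=900: ✓ → 1224
job_id=901: ✓ → 2452
job_id=902: ✗
job_id=903: ✓ → 6115
job_id=904: ✗
job_id=905: ✓ → 1750
job_id=906: ✓ → 3366
job_id=907: ✗
job_id=908: ✗
job_id=909: ✗
mem_gb_sum = 1224 + 2452 + 6115 + 1750 + 3366 = 14907

done_count=3, cpu_count=3, mem_gb_sum=14907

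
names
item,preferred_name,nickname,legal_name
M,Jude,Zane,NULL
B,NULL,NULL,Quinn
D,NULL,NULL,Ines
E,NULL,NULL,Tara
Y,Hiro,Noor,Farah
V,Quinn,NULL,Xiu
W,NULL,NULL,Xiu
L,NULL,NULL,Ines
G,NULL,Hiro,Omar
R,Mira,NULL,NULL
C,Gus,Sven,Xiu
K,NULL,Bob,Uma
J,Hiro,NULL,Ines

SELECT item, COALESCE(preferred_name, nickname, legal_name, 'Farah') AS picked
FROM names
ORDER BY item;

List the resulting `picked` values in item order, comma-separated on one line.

Quinn, Gus, Ines, Tara, Hiro, Hiro, Bob, Ines, Jude, Mira, Quinn, Xiu, Hiro

item=B: preferred_name=NULL, nickname=NULL, legal_name=Quinn → Quinn
item=C: preferred_name=Gus → Gus
item=D: preferred_name=NULL, nickname=NULL, legal_name=Ines → Ines
item=E: preferred_name=NULL, nickname=NULL, legal_name=Tara → Tara
item=G: preferred_name=NULL, nickname=Hiro → Hiro
item=J: preferred_name=Hiro → Hiro
item=K: preferred_name=NULL, nickname=Bob → Bob
item=L: preferred_name=NULL, nickname=NULL, legal_name=Ines → Ines
item=M: preferred_name=Jude → Jude
item=R: preferred_name=Mira → Mira
item=V: preferred_name=Quinn → Quinn
item=W: preferred_name=NULL, nickname=NULL, legal_name=Xiu → Xiu
item=Y: preferred_name=Hiro → Hiro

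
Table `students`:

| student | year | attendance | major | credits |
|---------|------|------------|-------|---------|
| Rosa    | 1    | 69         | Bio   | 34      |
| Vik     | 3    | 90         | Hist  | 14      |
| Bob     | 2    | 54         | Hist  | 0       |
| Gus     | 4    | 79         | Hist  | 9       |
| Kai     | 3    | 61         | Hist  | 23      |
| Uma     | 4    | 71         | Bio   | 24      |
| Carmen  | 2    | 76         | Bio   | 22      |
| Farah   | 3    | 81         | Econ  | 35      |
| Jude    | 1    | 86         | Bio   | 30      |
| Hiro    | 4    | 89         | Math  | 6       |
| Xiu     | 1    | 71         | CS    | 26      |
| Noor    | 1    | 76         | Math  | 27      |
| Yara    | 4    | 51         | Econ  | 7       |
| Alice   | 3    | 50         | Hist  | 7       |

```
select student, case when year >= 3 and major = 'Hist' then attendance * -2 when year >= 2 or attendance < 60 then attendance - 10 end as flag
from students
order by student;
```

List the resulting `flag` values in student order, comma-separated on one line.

-100, 44, 66, 71, -158, 79, NULL, -122, NULL, NULL, 61, -180, NULL, 41

student=Alice: year >= 3 and major = 'Hist' → -100
student=Bob: year >= 2 or attendance < 60 → 44
student=Carmen: year >= 2 or attendance < 60 → 66
student=Farah: year >= 2 or attendance < 60 → 71
student=Gus: year >= 3 and major = 'Hist' → -158
student=Hiro: year >= 2 or attendance < 60 → 79
student=Jude: (no match → NULL) → NULL
student=Kai: year >= 3 and major = 'Hist' → -122
student=Noor: (no match → NULL) → NULL
student=Rosa: (no match → NULL) → NULL
student=Uma: year >= 2 or attendance < 60 → 61
student=Vik: year >= 3 and major = 'Hist' → -180
student=Xiu: (no match → NULL) → NULL
student=Yara: year >= 2 or attendance < 60 → 41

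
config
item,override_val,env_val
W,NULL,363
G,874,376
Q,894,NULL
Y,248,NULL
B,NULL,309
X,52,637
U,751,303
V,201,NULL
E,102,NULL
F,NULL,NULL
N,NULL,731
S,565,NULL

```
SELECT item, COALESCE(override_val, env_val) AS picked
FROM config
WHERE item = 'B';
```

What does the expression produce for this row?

309

item = B: override_val=NULL, env_val=309.
override_val=NULL, env_val=309 → 309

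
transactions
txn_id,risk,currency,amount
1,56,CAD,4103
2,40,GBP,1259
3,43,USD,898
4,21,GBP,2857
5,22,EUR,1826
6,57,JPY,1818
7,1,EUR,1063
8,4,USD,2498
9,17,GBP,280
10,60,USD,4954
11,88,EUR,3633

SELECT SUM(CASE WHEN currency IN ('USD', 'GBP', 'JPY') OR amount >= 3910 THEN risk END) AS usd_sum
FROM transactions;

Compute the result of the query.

298

txn_id=1: ✓ → 56
txn_id=2: ✓ → 40
txn_id=3: ✓ → 43
txn_id=4: ✓ → 21
txn_id=5: ✗
txn_id=6: ✓ → 57
txn_id=7: ✗
txn_id=8: ✓ → 4
txn_id=9: ✓ → 17
txn_id=10: ✓ → 60
txn_id=11: ✗
usd_sum = 56 + 40 + 43 + 21 + 57 + 4 + 17 + 60 = 298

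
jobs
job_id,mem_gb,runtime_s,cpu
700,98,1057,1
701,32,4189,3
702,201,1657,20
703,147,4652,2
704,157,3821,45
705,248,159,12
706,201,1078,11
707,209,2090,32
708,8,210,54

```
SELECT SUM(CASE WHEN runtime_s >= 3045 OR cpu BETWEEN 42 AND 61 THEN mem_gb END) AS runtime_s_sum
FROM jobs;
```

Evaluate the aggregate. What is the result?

344

job_id=700: ✗
job_id=701: ✓ → 32
job_id=702: ✗
job_id=703: ✓ → 147
job_id=704: ✓ → 157
job_id=705: ✗
job_id=706: ✗
job_id=707: ✗
job_id=708: ✓ → 8
runtime_s_sum = 32 + 147 + 157 + 8 = 344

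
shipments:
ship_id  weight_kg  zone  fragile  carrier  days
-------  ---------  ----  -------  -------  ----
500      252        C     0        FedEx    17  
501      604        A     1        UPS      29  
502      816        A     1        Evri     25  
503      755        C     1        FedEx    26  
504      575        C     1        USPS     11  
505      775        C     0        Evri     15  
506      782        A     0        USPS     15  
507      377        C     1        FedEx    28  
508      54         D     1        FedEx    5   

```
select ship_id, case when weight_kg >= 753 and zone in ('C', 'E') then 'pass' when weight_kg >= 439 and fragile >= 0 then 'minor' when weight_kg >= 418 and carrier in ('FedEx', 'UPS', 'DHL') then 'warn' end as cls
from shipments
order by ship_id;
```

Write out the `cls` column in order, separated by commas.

NULL, minor, minor, pass, minor, pass, minor, NULL, NULL

ship_id=500: (no match → NULL) → NULL
ship_id=501: weight_kg >= 439 and fragile >= 0 → minor
ship_id=502: weight_kg >= 439 and fragile >= 0 → minor
ship_id=503: weight_kg >= 753 and zone in ('C', 'E') → pass
ship_id=504: weight_kg >= 439 and fragile >= 0 → minor
ship_id=505: weight_kg >= 753 and zone in ('C', 'E') → pass
ship_id=506: weight_kg >= 439 and fragile >= 0 → minor
ship_id=507: (no match → NULL) → NULL
ship_id=508: (no match → NULL) → NULL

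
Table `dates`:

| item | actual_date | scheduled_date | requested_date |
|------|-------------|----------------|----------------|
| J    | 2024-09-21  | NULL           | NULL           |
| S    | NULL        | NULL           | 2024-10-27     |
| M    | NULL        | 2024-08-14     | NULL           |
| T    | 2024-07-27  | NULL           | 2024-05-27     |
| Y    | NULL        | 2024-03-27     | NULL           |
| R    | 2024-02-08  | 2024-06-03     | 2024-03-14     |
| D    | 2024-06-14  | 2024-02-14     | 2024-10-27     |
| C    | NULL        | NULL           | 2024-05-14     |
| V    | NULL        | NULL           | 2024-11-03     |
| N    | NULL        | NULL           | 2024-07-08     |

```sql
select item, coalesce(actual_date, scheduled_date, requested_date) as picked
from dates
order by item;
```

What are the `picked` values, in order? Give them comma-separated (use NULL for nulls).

2024-05-14, 2024-06-14, 2024-09-21, 2024-08-14, 2024-07-08, 2024-02-08, 2024-10-27, 2024-07-27, 2024-11-03, 2024-03-27

item=C: actual_date=NULL, scheduled_date=NULL, requested_date=2024-05-14 → 2024-05-14
item=D: actual_date=2024-06-14 → 2024-06-14
item=J: actual_date=2024-09-21 → 2024-09-21
item=M: actual_date=NULL, scheduled_date=2024-08-14 → 2024-08-14
item=N: actual_date=NULL, scheduled_date=NULL, requested_date=2024-07-08 → 2024-07-08
item=R: actual_date=2024-02-08 → 2024-02-08
item=S: actual_date=NULL, scheduled_date=NULL, requested_date=2024-10-27 → 2024-10-27
item=T: actual_date=2024-07-27 → 2024-07-27
item=V: actual_date=NULL, scheduled_date=NULL, requested_date=2024-11-03 → 2024-11-03
item=Y: actual_date=NULL, scheduled_date=2024-03-27 → 2024-03-27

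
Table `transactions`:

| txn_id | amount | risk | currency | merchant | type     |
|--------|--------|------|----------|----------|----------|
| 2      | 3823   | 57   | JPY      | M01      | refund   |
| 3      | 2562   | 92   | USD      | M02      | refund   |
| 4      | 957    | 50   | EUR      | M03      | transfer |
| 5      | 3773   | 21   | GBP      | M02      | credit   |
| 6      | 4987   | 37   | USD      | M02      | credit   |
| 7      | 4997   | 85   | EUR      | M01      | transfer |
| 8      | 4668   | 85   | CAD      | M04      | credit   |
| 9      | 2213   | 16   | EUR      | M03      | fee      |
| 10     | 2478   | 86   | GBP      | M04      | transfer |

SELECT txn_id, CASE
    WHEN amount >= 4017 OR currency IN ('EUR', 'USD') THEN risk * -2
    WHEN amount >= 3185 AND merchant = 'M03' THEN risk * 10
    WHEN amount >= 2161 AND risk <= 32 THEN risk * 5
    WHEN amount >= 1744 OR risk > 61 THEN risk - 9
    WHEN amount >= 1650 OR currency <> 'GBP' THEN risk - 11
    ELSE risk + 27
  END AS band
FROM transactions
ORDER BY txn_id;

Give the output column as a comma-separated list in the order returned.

48, -184, -100, 105, -74, -170, -170, -32, 77

txn_id=2: amount >= 1744 OR risk > 61 → 48
txn_id=3: amount >= 4017 OR currency IN ('EUR', 'USD') → -184
txn_id=4: amount >= 4017 OR currency IN ('EUR', 'USD') → -100
txn_id=5: amount >= 2161 AND risk <= 32 → 105
txn_id=6: amount >= 4017 OR currency IN ('EUR', 'USD') → -74
txn_id=7: amount >= 4017 OR currency IN ('EUR', 'USD') → -170
txn_id=8: amount >= 4017 OR currency IN ('EUR', 'USD') → -170
txn_id=9: amount >= 4017 OR currency IN ('EUR', 'USD') → -32
txn_id=10: amount >= 1744 OR risk > 61 → 77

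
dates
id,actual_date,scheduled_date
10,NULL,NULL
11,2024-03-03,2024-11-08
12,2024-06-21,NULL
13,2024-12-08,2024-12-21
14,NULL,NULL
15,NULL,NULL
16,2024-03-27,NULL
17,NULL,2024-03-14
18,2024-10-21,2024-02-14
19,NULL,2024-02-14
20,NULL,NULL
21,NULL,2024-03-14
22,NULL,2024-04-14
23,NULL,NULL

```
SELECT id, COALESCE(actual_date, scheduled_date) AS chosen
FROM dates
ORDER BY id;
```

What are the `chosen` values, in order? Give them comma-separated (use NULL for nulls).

id=10: actual_date=NULL, scheduled_date=NULL (all NULL) → NULL
id=11: actual_date=2024-03-03 → 2024-03-03
id=12: actual_date=2024-06-21 → 2024-06-21
id=13: actual_date=2024-12-08 → 2024-12-08
id=14: actual_date=NULL, scheduled_date=NULL (all NULL) → NULL
id=15: actual_date=NULL, scheduled_date=NULL (all NULL) → NULL
id=16: actual_date=2024-03-27 → 2024-03-27
id=17: actual_date=NULL, scheduled_date=2024-03-14 → 2024-03-14
id=18: actual_date=2024-10-21 → 2024-10-21
id=19: actual_date=NULL, scheduled_date=2024-02-14 → 2024-02-14
id=20: actual_date=NULL, scheduled_date=NULL (all NULL) → NULL
id=21: actual_date=NULL, scheduled_date=2024-03-14 → 2024-03-14
id=22: actual_date=NULL, scheduled_date=2024-04-14 → 2024-04-14
id=23: actual_date=NULL, scheduled_date=NULL (all NULL) → NULL

NULL, 2024-03-03, 2024-06-21, 2024-12-08, NULL, NULL, 2024-03-27, 2024-03-14, 2024-10-21, 2024-02-14, NULL, 2024-03-14, 2024-04-14, NULL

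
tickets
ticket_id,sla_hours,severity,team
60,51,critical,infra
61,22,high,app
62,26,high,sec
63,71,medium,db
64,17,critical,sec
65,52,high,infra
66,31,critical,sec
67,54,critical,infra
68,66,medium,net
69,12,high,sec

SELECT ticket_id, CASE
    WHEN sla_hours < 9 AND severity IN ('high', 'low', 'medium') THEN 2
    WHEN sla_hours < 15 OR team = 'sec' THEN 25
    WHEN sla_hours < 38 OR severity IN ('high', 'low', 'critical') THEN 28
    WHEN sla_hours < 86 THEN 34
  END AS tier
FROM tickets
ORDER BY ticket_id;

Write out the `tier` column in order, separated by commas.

ticket_id=60: sla_hours < 38 OR severity IN ('high', 'low', 'critical') → 28
ticket_id=61: sla_hours < 38 OR severity IN ('high', 'low', 'critical') → 28
ticket_id=62: sla_hours < 15 OR team = 'sec' → 25
ticket_id=63: sla_hours < 86 → 34
ticket_id=64: sla_hours < 15 OR team = 'sec' → 25
ticket_id=65: sla_hours < 38 OR severity IN ('high', 'low', 'critical') → 28
ticket_id=66: sla_hours < 15 OR team = 'sec' → 25
ticket_id=67: sla_hours < 38 OR severity IN ('high', 'low', 'critical') → 28
ticket_id=68: sla_hours < 86 → 34
ticket_id=69: sla_hours < 15 OR team = 'sec' → 25

28, 28, 25, 34, 25, 28, 25, 28, 34, 25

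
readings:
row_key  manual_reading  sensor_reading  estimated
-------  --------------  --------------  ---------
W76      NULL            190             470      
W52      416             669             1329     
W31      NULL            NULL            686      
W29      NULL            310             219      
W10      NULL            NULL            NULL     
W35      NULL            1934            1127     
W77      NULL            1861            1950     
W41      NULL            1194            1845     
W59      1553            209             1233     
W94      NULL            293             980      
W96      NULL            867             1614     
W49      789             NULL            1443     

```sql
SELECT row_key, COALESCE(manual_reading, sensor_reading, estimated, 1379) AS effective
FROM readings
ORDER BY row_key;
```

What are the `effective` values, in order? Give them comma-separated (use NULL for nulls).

row_key=W10: manual_reading=NULL, sensor_reading=NULL, estimated=NULL, → literal 1379 → 1379
row_key=W29: manual_reading=NULL, sensor_reading=310 → 310
row_key=W31: manual_reading=NULL, sensor_reading=NULL, estimated=686 → 686
row_key=W35: manual_reading=NULL, sensor_reading=1934 → 1934
row_key=W41: manual_reading=NULL, sensor_reading=1194 → 1194
row_key=W49: manual_reading=789 → 789
row_key=W52: manual_reading=416 → 416
row_key=W59: manual_reading=1553 → 1553
row_key=W76: manual_reading=NULL, sensor_reading=190 → 190
row_key=W77: manual_reading=NULL, sensor_reading=1861 → 1861
row_key=W94: manual_reading=NULL, sensor_reading=293 → 293
row_key=W96: manual_reading=NULL, sensor_reading=867 → 867

1379, 310, 686, 1934, 1194, 789, 416, 1553, 190, 1861, 293, 867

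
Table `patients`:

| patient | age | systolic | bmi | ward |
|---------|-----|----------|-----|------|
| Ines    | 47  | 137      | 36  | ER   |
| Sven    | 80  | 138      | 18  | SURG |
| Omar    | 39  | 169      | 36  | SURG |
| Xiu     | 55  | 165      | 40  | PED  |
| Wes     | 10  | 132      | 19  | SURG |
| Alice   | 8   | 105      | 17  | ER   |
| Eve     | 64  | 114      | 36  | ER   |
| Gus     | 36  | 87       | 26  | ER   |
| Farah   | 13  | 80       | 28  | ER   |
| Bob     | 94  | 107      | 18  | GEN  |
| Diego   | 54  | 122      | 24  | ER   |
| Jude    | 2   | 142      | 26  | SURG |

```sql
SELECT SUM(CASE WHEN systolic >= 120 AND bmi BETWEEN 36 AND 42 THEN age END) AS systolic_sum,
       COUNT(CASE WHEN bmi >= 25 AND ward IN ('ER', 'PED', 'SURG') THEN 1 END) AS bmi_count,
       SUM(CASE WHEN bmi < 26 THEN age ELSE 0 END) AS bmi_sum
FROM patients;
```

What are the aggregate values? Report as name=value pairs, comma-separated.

systolic_sum=141, bmi_count=7, bmi_sum=246

[systolic_sum: systolic >= 120 AND bmi BETWEEN 36 AND 42]
patient=Ines: ✓ → 47
patient=Sven: ✗
patient=Omar: ✓ → 39
patient=Xiu: ✓ → 55
patient=Wes: ✗
patient=Alice: ✗
patient=Eve: ✗
patient=Gus: ✗
patient=Farah: ✗
patient=Bob: ✗
patient=Diego: ✗
patient=Jude: ✗
systolic_sum = 47 + 39 + 55 = 141
—
[bmi_count: bmi >= 25 AND ward IN ('ER', 'PED', 'SURG')]
patient=Ines: ✓ → 1
patient=Sven: ✗
patient=Omar: ✓ → 1
patient=Xiu: ✓ → 1
patient=Wes: ✗
patient=Alice: ✗
patient=Eve: ✓ → 1
patient=Gus: ✓ → 1
patient=Farah: ✓ → 1
patient=Bob: ✗
patient=Diego: ✗
patient=Jude: ✓ → 1
bmi_count = COUNT(1, 1, 1, 1, 1, 1, 1) = 7
—
[bmi_sum: bmi < 26]
patient=Ines: ✗
patient=Sven: ✓ → 80
patient=Omar: ✗
patient=Xiu: ✗
patient=Wes: ✓ → 10
patient=Alice: ✓ → 8
patient=Eve: ✗
patient=Gus: ✗
patient=Farah: ✗
patient=Bob: ✓ → 94
patient=Diego: ✓ → 54
patient=Jude: ✗
bmi_sum = 80 + 10 + 8 + 94 + 54 = 246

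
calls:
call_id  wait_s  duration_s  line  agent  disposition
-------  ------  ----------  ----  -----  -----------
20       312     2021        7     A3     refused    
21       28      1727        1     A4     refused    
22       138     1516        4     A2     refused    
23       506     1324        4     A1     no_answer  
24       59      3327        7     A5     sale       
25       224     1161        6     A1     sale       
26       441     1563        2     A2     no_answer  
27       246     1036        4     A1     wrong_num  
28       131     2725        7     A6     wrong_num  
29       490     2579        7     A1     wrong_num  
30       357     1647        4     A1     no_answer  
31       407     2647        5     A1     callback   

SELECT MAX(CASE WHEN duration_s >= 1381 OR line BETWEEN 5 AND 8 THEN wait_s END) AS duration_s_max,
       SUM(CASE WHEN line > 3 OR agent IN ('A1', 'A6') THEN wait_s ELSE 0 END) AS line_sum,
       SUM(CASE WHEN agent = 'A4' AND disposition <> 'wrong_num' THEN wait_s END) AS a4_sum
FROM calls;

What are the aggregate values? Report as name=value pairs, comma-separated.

duration_s_max=490, line_sum=2870, a4_sum=28

[duration_s_max: duration_s >= 1381 OR line BETWEEN 5 AND 8]
call_id=20: ✓ → 312
call_id=21: ✓ → 28
call_id=22: ✓ → 138
call_id=23: ✗
call_id=24: ✓ → 59
call_id=25: ✓ → 224
call_id=26: ✓ → 441
call_id=27: ✗
call_id=28: ✓ → 131
call_id=29: ✓ → 490
call_id=30: ✓ → 357
call_id=31: ✓ → 407
duration_s_max = MAX(312, 28, 138, 59, 224, 441, 131, 490, 357, 407) = 490
—
[line_sum: line > 3 OR agent IN ('A1', 'A6')]
call_id=20: ✓ → 312
call_id=21: ✗
call_id=22: ✓ → 138
call_id=23: ✓ → 506
call_id=24: ✓ → 59
call_id=25: ✓ → 224
call_id=26: ✗
call_id=27: ✓ → 246
call_id=28: ✓ → 131
call_id=29: ✓ → 490
call_id=30: ✓ → 357
call_id=31: ✓ → 407
line_sum = 312 + 138 + 506 + 59 + 224 + 246 + 131 + 490 + 357 + 407 = 2870
—
[a4_sum: agent = 'A4' AND disposition <> 'wrong_num']
call_id=20: ✗
call_id=21: ✓ → 28
call_id=22: ✗
call_id=23: ✗
call_id=24: ✗
call_id=25: ✗
call_id=26: ✗
call_id=27: ✗
call_id=28: ✗
call_id=29: ✗
call_id=30: ✗
call_id=31: ✗
a4_sum = 28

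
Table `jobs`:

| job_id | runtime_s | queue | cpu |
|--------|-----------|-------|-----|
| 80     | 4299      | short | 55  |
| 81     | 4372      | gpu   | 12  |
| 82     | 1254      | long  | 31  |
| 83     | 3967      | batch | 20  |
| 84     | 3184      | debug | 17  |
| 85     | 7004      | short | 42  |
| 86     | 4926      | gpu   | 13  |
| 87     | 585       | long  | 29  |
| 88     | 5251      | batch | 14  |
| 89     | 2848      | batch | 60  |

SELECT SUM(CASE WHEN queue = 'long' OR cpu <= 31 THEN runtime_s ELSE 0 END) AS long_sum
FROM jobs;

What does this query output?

23539

job_id=80: ✗
job_id=81: ✓ → 4372
job_id=82: ✓ → 1254
job_id=83: ✓ → 3967
job_id=84: ✓ → 3184
job_id=85: ✗
job_id=86: ✓ → 4926
job_id=87: ✓ → 585
job_id=88: ✓ → 5251
job_id=89: ✗
long_sum = 4372 + 1254 + 3967 + 3184 + 4926 + 585 + 5251 = 23539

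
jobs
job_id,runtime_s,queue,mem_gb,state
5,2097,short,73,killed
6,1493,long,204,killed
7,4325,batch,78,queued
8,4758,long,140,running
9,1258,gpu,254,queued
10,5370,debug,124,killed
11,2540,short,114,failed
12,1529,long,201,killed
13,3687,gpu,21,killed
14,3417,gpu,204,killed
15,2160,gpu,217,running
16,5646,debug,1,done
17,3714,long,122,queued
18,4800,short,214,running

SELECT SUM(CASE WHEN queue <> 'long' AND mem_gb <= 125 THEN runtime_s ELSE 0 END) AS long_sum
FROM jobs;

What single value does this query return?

job_id=5: ✓ → 2097
job_id=6: ✗
job_id=7: ✓ → 4325
job_id=8: ✗
job_id=9: ✗
job_id=10: ✓ → 5370
job_id=11: ✓ → 2540
job_id=12: ✗
job_id=13: ✓ → 3687
job_id=14: ✗
job_id=15: ✗
job_id=16: ✓ → 5646
job_id=17: ✗
job_id=18: ✗
long_sum = 2097 + 4325 + 5370 + 2540 + 3687 + 5646 = 23665

23665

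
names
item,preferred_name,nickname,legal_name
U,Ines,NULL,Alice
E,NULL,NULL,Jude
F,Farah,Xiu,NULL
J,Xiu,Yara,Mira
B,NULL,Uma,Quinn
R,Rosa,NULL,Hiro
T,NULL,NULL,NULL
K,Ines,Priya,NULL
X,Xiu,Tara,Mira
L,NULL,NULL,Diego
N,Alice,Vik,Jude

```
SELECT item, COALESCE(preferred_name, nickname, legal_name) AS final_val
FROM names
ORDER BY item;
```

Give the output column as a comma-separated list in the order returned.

Uma, Jude, Farah, Xiu, Ines, Diego, Alice, Rosa, NULL, Ines, Xiu

item=B: preferred_name=NULL, nickname=Uma → Uma
item=E: preferred_name=NULL, nickname=NULL, legal_name=Jude → Jude
item=F: preferred_name=Farah → Farah
item=J: preferred_name=Xiu → Xiu
item=K: preferred_name=Ines → Ines
item=L: preferred_name=NULL, nickname=NULL, legal_name=Diego → Diego
item=N: preferred_name=Alice → Alice
item=R: preferred_name=Rosa → Rosa
item=T: preferred_name=NULL, nickname=NULL, legal_name=NULL (all NULL) → NULL
item=U: preferred_name=Ines → Ines
item=X: preferred_name=Xiu → Xiu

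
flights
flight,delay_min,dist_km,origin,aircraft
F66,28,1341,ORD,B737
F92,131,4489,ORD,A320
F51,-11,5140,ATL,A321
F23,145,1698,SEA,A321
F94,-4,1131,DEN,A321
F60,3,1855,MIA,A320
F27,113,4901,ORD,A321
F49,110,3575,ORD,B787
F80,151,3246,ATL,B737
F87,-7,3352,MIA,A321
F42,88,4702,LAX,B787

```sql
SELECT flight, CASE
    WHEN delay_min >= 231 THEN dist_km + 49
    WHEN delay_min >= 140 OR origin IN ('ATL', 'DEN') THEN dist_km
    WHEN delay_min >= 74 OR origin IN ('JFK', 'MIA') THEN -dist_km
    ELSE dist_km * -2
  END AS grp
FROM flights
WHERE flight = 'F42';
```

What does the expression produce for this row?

-4702

flight = F42: delay_min=88, dist_km=4702, origin=LAX, aircraft=B787.
delay_min >= 231 → false
delay_min >= 140 OR origin IN ('ATL', 'DEN') → false
delay_min >= 74 OR origin IN ('JFK', 'MIA') → true → -4702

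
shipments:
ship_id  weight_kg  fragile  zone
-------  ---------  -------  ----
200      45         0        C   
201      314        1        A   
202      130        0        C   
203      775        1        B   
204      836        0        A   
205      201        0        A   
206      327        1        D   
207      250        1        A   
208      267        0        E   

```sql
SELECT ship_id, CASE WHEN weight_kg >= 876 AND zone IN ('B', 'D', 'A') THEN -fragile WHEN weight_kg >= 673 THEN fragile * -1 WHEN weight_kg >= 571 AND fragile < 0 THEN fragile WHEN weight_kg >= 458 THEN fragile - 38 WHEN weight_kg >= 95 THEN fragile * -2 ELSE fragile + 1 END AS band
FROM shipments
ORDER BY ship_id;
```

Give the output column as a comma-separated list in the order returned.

ship_id=200: ELSE → 1
ship_id=201: weight_kg >= 95 → -2
ship_id=202: weight_kg >= 95 → 0
ship_id=203: weight_kg >= 673 → -1
ship_id=204: weight_kg >= 673 → 0
ship_id=205: weight_kg >= 95 → 0
ship_id=206: weight_kg >= 95 → -2
ship_id=207: weight_kg >= 95 → -2
ship_id=208: weight_kg >= 95 → 0

1, -2, 0, -1, 0, 0, -2, -2, 0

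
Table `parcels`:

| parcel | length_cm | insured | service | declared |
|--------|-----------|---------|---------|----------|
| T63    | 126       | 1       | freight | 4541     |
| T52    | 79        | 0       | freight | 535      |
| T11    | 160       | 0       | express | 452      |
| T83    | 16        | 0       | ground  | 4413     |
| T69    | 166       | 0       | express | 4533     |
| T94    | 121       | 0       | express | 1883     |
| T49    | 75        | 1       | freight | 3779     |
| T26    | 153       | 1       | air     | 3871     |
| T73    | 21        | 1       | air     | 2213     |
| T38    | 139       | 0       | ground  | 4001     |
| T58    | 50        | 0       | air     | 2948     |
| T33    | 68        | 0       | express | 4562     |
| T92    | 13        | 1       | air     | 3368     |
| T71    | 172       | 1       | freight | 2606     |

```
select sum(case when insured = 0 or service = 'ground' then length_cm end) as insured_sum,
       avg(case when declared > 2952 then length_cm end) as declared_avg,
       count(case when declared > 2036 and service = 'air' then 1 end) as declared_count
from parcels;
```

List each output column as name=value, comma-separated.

insured_sum=799, declared_avg=94.5, declared_count=4

[insured_sum: insured = 0 or service = 'ground']
parcel=T63: ✗
parcel=T52: ✓ → 79
parcel=T11: ✓ → 160
parcel=T83: ✓ → 16
parcel=T69: ✓ → 166
parcel=T94: ✓ → 121
parcel=T49: ✗
parcel=T26: ✗
parcel=T73: ✗
parcel=T38: ✓ → 139
parcel=T58: ✓ → 50
parcel=T33: ✓ → 68
parcel=T92: ✗
parcel=T71: ✗
insured_sum = 79 + 160 + 16 + 166 + 121 + 139 + 50 + 68 = 799
—
[declared_avg: declared > 2952]
parcel=T63: ✓ → 126
parcel=T52: ✗
parcel=T11: ✗
parcel=T83: ✓ → 16
parcel=T69: ✓ → 166
parcel=T94: ✗
parcel=T49: ✓ → 75
parcel=T26: ✓ → 153
parcel=T73: ✗
parcel=T38: ✓ → 139
parcel=T58: ✗
parcel=T33: ✓ → 68
parcel=T92: ✓ → 13
parcel=T71: ✗
declared_avg = (126 + 16 + 166 + 75 + 153 + 139 + 68 + 13) / 8 = 94.5
—
[declared_count: declared > 2036 and service = 'air']
parcel=T63: ✗
parcel=T52: ✗
parcel=T11: ✗
parcel=T83: ✗
parcel=T69: ✗
parcel=T94: ✗
parcel=T49: ✗
parcel=T26: ✓ → 1
parcel=T73: ✓ → 1
parcel=T38: ✗
parcel=T58: ✓ → 1
parcel=T33: ✗
parcel=T92: ✓ → 1
parcel=T71: ✗
declared_count = COUNT(1, 1, 1, 1) = 4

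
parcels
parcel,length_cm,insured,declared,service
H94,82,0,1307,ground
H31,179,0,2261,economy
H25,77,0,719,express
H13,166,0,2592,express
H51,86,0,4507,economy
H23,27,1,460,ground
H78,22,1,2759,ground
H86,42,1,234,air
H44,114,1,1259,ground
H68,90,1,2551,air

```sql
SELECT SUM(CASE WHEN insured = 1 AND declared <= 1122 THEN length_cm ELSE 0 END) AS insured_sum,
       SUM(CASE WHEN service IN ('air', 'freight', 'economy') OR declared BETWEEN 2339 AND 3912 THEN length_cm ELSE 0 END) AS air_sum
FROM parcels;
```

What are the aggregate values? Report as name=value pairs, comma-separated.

[insured_sum: insured = 1 AND declared <= 1122]
parcel=H94: ✗
parcel=H31: ✗
parcel=H25: ✗
parcel=H13: ✗
parcel=H51: ✗
parcel=H23: ✓ → 27
parcel=H78: ✗
parcel=H86: ✓ → 42
parcel=H44: ✗
parcel=H68: ✗
insured_sum = 27 + 42 = 69
—
[air_sum: service IN ('air', 'freight', 'economy') OR declared BETWEEN 2339 AND 3912]
parcel=H94: ✗
parcel=H31: ✓ → 179
parcel=H25: ✗
parcel=H13: ✓ → 166
parcel=H51: ✓ → 86
parcel=H23: ✗
parcel=H78: ✓ → 22
parcel=H86: ✓ → 42
parcel=H44: ✗
parcel=H68: ✓ → 90
air_sum = 179 + 166 + 86 + 22 + 42 + 90 = 585

insured_sum=69, air_sum=585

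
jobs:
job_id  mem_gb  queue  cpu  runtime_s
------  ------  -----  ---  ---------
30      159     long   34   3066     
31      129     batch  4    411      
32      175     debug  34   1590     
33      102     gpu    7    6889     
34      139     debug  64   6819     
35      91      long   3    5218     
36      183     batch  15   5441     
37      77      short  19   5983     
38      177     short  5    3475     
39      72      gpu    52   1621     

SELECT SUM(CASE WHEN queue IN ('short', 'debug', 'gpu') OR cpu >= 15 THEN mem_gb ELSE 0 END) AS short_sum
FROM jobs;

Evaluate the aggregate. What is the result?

1084

job_id=30: ✓ → 159
job_id=31: ✗
job_id=32: ✓ → 175
job_id=33: ✓ → 102
job_id=34: ✓ → 139
job_id=35: ✗
job_id=36: ✓ → 183
job_id=37: ✓ → 77
job_id=38: ✓ → 177
job_id=39: ✓ → 72
short_sum = 159 + 175 + 102 + 139 + 183 + 77 + 177 + 72 = 1084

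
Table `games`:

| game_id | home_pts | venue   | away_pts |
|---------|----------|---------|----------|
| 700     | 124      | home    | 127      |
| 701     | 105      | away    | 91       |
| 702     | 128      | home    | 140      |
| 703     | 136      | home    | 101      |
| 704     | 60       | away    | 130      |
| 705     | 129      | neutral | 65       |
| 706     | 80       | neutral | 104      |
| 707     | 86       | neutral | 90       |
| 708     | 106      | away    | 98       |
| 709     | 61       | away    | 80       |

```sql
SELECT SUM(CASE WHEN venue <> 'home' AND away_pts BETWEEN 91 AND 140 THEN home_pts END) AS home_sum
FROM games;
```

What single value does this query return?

351

game_id=700: ✗
game_id=701: ✓ → 105
game_id=702: ✗
game_id=703: ✗
game_id=704: ✓ → 60
game_id=705: ✗
game_id=706: ✓ → 80
game_id=707: ✗
game_id=708: ✓ → 106
game_id=709: ✗
home_sum = 105 + 60 + 80 + 106 = 351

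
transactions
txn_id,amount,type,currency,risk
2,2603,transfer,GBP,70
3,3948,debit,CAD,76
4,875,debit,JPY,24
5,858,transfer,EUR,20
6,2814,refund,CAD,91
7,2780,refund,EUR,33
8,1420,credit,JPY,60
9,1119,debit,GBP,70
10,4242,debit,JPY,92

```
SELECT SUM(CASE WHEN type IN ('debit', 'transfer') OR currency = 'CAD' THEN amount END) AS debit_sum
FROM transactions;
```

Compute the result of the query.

16459

txn_id=2: ✓ → 2603
txn_id=3: ✓ → 3948
txn_id=4: ✓ → 875
txn_id=5: ✓ → 858
txn_id=6: ✓ → 2814
txn_id=7: ✗
txn_id=8: ✗
txn_id=9: ✓ → 1119
txn_id=10: ✓ → 4242
debit_sum = 2603 + 3948 + 875 + 858 + 2814 + 1119 + 4242 = 16459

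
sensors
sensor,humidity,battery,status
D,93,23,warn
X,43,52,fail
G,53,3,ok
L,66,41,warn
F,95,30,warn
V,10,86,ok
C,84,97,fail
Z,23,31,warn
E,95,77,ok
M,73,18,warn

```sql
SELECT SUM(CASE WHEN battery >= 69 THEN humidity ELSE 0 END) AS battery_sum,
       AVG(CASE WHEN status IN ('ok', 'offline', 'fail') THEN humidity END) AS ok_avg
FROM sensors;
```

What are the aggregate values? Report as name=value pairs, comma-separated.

battery_sum=189, ok_avg=57

[battery_sum: battery >= 69]
sensor=D: ✗
sensor=X: ✗
sensor=G: ✗
sensor=L: ✗
sensor=F: ✗
sensor=V: ✓ → 10
sensor=C: ✓ → 84
sensor=Z: ✗
sensor=E: ✓ → 95
sensor=M: ✗
battery_sum = 10 + 84 + 95 = 189
—
[ok_avg: status IN ('ok', 'offline', 'fail')]
sensor=D: ✗
sensor=X: ✓ → 43
sensor=G: ✓ → 53
sensor=L: ✗
sensor=F: ✗
sensor=V: ✓ → 10
sensor=C: ✓ → 84
sensor=Z: ✗
sensor=E: ✓ → 95
sensor=M: ✗
ok_avg = (43 + 53 + 10 + 84 + 95) / 5 = 57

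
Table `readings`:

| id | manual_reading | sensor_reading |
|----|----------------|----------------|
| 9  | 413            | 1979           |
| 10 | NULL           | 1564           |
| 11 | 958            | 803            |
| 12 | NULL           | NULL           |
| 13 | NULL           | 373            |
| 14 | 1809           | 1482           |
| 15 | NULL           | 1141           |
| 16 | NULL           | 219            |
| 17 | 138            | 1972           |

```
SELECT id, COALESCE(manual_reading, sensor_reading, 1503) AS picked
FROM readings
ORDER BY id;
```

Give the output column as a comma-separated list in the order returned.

id=9: manual_reading=413 → 413
id=10: manual_reading=NULL, sensor_reading=1564 → 1564
id=11: manual_reading=958 → 958
id=12: manual_reading=NULL, sensor_reading=NULL, → literal 1503 → 1503
id=13: manual_reading=NULL, sensor_reading=373 → 373
id=14: manual_reading=1809 → 1809
id=15: manual_reading=NULL, sensor_reading=1141 → 1141
id=16: manual_reading=NULL, sensor_reading=219 → 219
id=17: manual_reading=138 → 138

413, 1564, 958, 1503, 373, 1809, 1141, 219, 138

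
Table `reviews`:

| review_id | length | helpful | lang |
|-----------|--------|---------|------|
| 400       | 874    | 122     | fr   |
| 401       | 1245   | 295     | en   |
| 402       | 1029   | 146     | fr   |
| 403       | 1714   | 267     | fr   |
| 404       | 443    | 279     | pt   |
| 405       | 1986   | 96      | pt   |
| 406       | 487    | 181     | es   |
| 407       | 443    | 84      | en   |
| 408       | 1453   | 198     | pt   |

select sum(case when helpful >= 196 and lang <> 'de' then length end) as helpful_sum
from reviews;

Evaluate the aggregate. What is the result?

review_id=400: ✗
review_id=401: ✓ → 1245
review_id=402: ✗
review_id=403: ✓ → 1714
review_id=404: ✓ → 443
review_id=405: ✗
review_id=406: ✗
review_id=407: ✗
review_id=408: ✓ → 1453
helpful_sum = 1245 + 1714 + 443 + 1453 = 4855

4855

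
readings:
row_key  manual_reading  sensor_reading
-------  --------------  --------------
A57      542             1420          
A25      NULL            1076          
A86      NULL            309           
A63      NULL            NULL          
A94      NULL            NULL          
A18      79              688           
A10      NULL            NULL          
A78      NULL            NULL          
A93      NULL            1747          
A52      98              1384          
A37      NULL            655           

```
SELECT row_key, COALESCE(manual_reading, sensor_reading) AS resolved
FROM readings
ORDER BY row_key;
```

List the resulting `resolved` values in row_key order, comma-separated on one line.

row_key=A10: manual_reading=NULL, sensor_reading=NULL (all NULL) → NULL
row_key=A18: manual_reading=79 → 79
row_key=A25: manual_reading=NULL, sensor_reading=1076 → 1076
row_key=A37: manual_reading=NULL, sensor_reading=655 → 655
row_key=A52: manual_reading=98 → 98
row_key=A57: manual_reading=542 → 542
row_key=A63: manual_reading=NULL, sensor_reading=NULL (all NULL) → NULL
row_key=A78: manual_reading=NULL, sensor_reading=NULL (all NULL) → NULL
row_key=A86: manual_reading=NULL, sensor_reading=309 → 309
row_key=A93: manual_reading=NULL, sensor_reading=1747 → 1747
row_key=A94: manual_reading=NULL, sensor_reading=NULL (all NULL) → NULL

NULL, 79, 1076, 655, 98, 542, NULL, NULL, 309, 1747, NULL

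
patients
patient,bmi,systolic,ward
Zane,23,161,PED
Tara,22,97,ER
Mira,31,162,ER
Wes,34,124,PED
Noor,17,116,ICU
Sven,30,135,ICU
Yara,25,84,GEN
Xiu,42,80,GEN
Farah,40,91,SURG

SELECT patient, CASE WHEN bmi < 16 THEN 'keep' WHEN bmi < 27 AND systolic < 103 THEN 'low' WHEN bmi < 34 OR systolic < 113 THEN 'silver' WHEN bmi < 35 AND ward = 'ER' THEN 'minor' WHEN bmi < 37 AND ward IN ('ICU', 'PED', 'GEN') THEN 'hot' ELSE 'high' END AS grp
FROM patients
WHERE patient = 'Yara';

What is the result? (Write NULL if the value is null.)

patient = Yara: bmi=25, systolic=84, ward=GEN.
bmi < 16 → false
bmi < 27 AND systolic < 103 → true → low

low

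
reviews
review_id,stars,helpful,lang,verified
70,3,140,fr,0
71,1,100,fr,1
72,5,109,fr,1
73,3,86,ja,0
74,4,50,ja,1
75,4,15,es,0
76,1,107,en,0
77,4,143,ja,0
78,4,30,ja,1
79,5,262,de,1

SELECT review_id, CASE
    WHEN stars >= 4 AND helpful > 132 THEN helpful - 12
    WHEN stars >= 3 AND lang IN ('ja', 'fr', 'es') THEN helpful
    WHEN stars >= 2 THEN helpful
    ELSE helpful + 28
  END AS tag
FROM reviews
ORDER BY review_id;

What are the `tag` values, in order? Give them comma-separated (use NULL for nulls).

review_id=70: stars >= 3 AND lang IN ('ja', 'fr', 'es') → 140
review_id=71: ELSE → 128
review_id=72: stars >= 3 AND lang IN ('ja', 'fr', 'es') → 109
review_id=73: stars >= 3 AND lang IN ('ja', 'fr', 'es') → 86
review_id=74: stars >= 3 AND lang IN ('ja', 'fr', 'es') → 50
review_id=75: stars >= 3 AND lang IN ('ja', 'fr', 'es') → 15
review_id=76: ELSE → 135
review_id=77: stars >= 4 AND helpful > 132 → 131
review_id=78: stars >= 3 AND lang IN ('ja', 'fr', 'es') → 30
review_id=79: stars >= 4 AND helpful > 132 → 250

140, 128, 109, 86, 50, 15, 135, 131, 30, 250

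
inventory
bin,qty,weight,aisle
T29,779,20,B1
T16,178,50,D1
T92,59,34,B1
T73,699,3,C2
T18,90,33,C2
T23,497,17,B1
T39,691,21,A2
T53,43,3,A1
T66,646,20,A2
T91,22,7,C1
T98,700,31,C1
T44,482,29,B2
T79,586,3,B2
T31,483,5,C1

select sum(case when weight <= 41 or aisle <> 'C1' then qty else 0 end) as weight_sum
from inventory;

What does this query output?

5955

bin=T29: ✓ → 779
bin=T16: ✓ → 178
bin=T92: ✓ → 59
bin=T73: ✓ → 699
bin=T18: ✓ → 90
bin=T23: ✓ → 497
bin=T39: ✓ → 691
bin=T53: ✓ → 43
bin=T66: ✓ → 646
bin=T91: ✓ → 22
bin=T98: ✓ → 700
bin=T44: ✓ → 482
bin=T79: ✓ → 586
bin=T31: ✓ → 483
weight_sum = 779 + 178 + 59 + 699 + 90 + 497 + 691 + 43 + 646 + 22 + 700 + 482 + 586 + 483 = 5955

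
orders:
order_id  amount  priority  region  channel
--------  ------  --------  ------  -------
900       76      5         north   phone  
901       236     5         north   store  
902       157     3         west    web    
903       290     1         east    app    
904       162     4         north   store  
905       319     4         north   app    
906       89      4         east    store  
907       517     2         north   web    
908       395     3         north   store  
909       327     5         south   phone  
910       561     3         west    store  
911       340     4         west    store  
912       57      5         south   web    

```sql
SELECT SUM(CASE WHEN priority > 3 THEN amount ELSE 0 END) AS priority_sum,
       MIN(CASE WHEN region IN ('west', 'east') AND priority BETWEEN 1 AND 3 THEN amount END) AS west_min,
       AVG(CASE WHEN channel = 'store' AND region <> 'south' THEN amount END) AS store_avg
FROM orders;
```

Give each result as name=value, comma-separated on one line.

priority_sum=1606, west_min=157, store_avg=297.1666666667

[priority_sum: priority > 3]
order_id=900: ✓ → 76
order_id=901: ✓ → 236
order_id=902: ✗
order_id=903: ✗
order_id=904: ✓ → 162
order_id=905: ✓ → 319
order_id=906: ✓ → 89
order_id=907: ✗
order_id=908: ✗
order_id=909: ✓ → 327
order_id=910: ✗
order_id=911: ✓ → 340
order_id=912: ✓ → 57
priority_sum = 76 + 236 + 162 + 319 + 89 + 327 + 340 + 57 = 1606
—
[west_min: region IN ('west', 'east') AND priority BETWEEN 1 AND 3]
order_id=900: ✗
order_id=901: ✗
order_id=902: ✓ → 157
order_id=903: ✓ → 290
order_id=904: ✗
order_id=905: ✗
order_id=906: ✗
order_id=907: ✗
order_id=908: ✗
order_id=909: ✗
order_id=910: ✓ → 561
order_id=911: ✗
order_id=912: ✗
west_min = MIN(157, 290, 561) = 157
—
[store_avg: channel = 'store' AND region <> 'south']
order_id=900: ✗
order_id=901: ✓ → 236
order_id=902: ✗
order_id=903: ✗
order_id=904: ✓ → 162
order_id=905: ✗
order_id=906: ✓ → 89
order_id=907: ✗
order_id=908: ✓ → 395
order_id=909: ✗
order_id=910: ✓ → 561
order_id=911: ✓ → 340
order_id=912: ✗
store_avg = (236 + 162 + 89 + 395 + 561 + 340) / 6 = 297.1666666667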